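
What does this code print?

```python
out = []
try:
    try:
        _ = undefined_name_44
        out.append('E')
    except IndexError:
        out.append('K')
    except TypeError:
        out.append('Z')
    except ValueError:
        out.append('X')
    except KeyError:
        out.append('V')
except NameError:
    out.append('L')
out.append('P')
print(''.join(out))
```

Execution trace: 'L' (outer except NameError) → 'P' (after the try/except). Output: LP

Answer: LP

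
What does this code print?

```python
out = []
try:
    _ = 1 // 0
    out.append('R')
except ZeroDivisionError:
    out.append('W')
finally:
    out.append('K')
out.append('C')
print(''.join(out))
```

Execution trace: 'W' (except ZeroDivisionError) → 'K' (finally) → 'C' (after the try/except). Output: WKC

Answer: WKC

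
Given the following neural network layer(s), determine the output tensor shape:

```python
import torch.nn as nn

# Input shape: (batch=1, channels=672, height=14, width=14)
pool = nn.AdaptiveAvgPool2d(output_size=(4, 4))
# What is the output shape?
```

Input: (1, 672, 14, 14) -> Output: (1, 672, 4, 4)

Answer: (1, 672, 4, 4)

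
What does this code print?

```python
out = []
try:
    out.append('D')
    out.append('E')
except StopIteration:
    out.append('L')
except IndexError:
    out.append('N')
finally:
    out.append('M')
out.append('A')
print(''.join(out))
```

Execution trace: 'D' (try body) → 'E' (try body, no exception) → 'M' (finally) → 'A' (after the try/except). Output: DEMA

Answer: DEMA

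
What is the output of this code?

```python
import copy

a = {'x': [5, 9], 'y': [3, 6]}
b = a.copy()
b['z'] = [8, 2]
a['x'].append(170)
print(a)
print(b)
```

Key concept: shallow copy of dict with mutable values.
Step by step:
`a = {'x': [5, 9], 'y': [3, 6]}` → a = {'x': [5, 9], 'y': [3, 6]}
`b = a.copy()` → b = {'x': [5, 9], 'y': [3, 6]}
`b['z'] = [8, 2]` → b = {'x': [5, 9], 'y': [3, 6], 'z': [8, 2]}
`a['x'].append(170)` → a = {'x': [5, 9, 170], 'y': [3, 6]}; b = {'x': [5, 9, 170], 'y': [3, 6], 'z': [8, 2]}
`print(a)` → prints {'x': [5, 9, 170], 'y': [3, 6]}
`print(b)` → prints {'x': [5, 9, 170], 'y': [3, 6], 'z': [8, 2]}

Answer:
{'x': [5, 9, 170], 'y': [3, 6]}
{'x': [5, 9, 170], 'y': [3, 6], 'z': [8, 2]}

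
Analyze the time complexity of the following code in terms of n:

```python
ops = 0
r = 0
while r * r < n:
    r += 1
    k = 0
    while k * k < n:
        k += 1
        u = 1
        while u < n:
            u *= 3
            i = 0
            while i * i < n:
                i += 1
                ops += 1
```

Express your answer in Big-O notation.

Each loop level contributes: √n × √n × log n × √n. Multiplying the contributions gives O(n√n log n).

Answer: O(n√n log n)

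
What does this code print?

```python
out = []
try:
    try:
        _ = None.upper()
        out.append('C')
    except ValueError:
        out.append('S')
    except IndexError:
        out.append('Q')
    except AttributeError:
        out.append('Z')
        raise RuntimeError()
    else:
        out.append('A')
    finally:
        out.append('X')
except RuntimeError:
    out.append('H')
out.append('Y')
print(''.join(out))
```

Execution trace: 'Z' (inner except AttributeError) → 'X' (inner finally) → 'H' (outer except RuntimeError) → 'Y' (after the try/except). Output: ZXHY

Answer: ZXHY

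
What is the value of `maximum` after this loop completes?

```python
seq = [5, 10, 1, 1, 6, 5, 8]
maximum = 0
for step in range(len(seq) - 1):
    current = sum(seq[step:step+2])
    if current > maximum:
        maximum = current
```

Max sum of 2-element window in [5, 10, 1, 1, 6, 5, 8]
`maximum` takes the values: 0 → 15

Answer: 15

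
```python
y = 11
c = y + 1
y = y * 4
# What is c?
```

Trace:
`y = 11` → y = 11
`c = y + 1` → c = 12
`y = y * 4` → y = 44
So c = 12

Answer: 12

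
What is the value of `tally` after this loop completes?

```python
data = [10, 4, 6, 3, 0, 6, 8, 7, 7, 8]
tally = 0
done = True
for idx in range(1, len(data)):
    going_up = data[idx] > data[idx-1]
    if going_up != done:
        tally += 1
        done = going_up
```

Count direction changes in [10, 4, 6, 3, 0, 6, 8, 7, 7, 8]
`tally` takes the values: 0 → 1 → 2 → 3 → 4 → 5 → 6

Answer: 6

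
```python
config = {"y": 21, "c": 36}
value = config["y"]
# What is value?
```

Trace:
`config = {"y": 21, "c": 36}` → config = {'y': 21, 'c': 36}
`value = config["y"]` → value = 21
So value = 21

Answer: 21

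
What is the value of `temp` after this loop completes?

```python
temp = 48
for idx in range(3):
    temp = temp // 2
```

Halve 3 times: 48 // 2^3 = 6
`temp` takes the values: 48 → 24 → 12 → 6

Answer: 6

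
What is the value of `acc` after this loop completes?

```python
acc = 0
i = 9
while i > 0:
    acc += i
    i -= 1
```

Sum 9 down to 1
`acc` takes the values: 0 → 9 → 17 → 24 → 30 → 35 → 39 → 42 → 44 → 45

Answer: 45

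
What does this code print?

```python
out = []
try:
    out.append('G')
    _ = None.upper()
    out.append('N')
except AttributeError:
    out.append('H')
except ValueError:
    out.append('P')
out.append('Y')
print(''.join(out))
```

Execution trace: 'G' (try body) → 'H' (except AttributeError) → 'Y' (after the try/except). Output: GHY

Answer: GHY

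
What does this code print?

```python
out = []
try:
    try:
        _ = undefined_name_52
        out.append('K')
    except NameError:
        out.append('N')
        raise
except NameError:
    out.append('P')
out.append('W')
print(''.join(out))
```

Execution trace: 'N' (inner except NameError) → 'P' (outer except NameError) → 'W' (after the try/except). Output: NPW

Answer: NPW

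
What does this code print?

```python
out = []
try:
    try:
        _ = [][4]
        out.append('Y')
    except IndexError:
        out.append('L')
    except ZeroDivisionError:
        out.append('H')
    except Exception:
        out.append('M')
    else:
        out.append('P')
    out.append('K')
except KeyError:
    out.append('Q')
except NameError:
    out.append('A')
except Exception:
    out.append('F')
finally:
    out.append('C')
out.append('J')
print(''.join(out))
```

Execution trace: 'L' (inner except IndexError) → 'K' (try body, no exception) → 'C' (finally) → 'J' (after the try/except). Output: LKCJ

Answer: LKCJ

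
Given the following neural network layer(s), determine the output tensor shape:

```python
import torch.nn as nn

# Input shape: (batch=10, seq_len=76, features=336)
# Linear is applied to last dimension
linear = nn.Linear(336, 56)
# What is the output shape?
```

Input: (10, 76, 336) -> Output: (10, 76, 56)

Answer: (10, 76, 56)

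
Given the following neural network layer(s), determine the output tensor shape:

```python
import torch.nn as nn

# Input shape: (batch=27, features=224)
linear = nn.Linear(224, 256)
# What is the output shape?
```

Input: (27, 224) -> Output: (27, 256)

Answer: (27, 256)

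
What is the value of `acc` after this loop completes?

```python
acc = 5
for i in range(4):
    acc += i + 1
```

Start at 5, add 1 to 4 = 15
`acc` takes the values: 5 → 6 → 8 → 11 → 15

Answer: 15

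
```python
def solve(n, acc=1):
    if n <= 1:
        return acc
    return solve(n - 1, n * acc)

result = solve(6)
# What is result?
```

Accumulator trace (n, acc): (6, 1) -> (5, 6) -> (4, 30) -> (3, 120) -> (2, 360) -> (1, 720) -> return 720

Answer: 720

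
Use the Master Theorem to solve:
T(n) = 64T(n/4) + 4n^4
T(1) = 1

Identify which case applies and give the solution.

a=64, b=4, f(n)=4n^4. log_4(64) = 3. Since c=4 > 3 and the regularity condition holds (64(n/4)^4 = (64/4^4)n^4 with 64/4^4 < 1), Case 3 applies: T(n) = Θ(f(n)) = O(n^4).

Answer: O(n^4) - Case 3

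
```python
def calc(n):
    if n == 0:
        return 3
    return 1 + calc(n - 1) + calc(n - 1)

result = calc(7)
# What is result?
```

calc(n) = 1 + 2·calc(n-1), calc(0)=3. Closed form: (3+1)·2^7 - 1 = 511.

Answer: 511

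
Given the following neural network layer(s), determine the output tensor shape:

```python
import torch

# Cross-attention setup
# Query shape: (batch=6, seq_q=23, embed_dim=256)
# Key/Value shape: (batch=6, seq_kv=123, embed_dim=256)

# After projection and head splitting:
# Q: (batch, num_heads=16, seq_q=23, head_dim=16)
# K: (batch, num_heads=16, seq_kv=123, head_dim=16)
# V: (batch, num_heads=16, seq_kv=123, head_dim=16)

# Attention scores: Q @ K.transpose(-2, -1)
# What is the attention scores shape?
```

Input: (6, 23, 256) -> Output: (6, 16, 23, 123)

Answer: (6, 16, 23, 123)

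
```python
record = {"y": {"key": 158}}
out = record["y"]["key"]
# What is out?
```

Trace:
`record = {"y": {"key": 158}}` → record = {'y': {'key': 158}}
`out = record["y"]["key"]` → out = 158
So out = 158

Answer: 158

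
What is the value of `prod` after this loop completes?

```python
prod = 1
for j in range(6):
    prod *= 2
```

2^6 = 64
`prod` takes the values: 1 → 2 → 4 → 8 → 16 → 32 → 64

Answer: 64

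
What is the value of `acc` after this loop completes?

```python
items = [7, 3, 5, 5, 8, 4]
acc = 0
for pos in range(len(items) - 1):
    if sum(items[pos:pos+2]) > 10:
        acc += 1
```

Count windows with sum > 10
`acc` takes the values: 0 → 1 → 2

Answer: 2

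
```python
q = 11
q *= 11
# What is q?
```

Trace:
`q = 11` → q = 11
`q *= 11` → q = 121
So q = 121

Answer: 121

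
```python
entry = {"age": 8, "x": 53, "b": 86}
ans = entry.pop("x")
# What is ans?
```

Trace:
`entry = {"age": 8, "x": 53, "b": 86}` → entry = {'age': 8, 'x': 53, 'b': 86}
`ans = entry.pop("x")` → entry = {'age': 8, 'b': 86}; ans = 53
So ans = 53

Answer: 53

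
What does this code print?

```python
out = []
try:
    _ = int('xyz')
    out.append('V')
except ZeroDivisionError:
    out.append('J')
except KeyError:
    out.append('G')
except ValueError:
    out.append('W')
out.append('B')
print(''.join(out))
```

Execution trace: 'W' (except ValueError) → 'B' (after the try/except). Output: WB

Answer: WB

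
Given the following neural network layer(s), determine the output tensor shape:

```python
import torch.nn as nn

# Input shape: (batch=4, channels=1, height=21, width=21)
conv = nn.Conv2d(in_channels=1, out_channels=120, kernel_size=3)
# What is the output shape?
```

Input: (4, 1, 21, 21) -> Output: (4, 120, 19, 19)

Answer: (4, 120, 19, 19)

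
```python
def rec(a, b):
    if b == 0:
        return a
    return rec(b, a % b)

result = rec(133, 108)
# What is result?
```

rec(133, 108) -> rec(108, 25) -> rec(25, 8) -> rec(8, 1) -> rec(1, 0) -> 1

Answer: 1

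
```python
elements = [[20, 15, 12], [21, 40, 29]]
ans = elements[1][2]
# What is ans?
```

Trace:
`elements = [[20, 15, 12], [21, 40, 29]]` → elements = [[20, 15, 12], [21, 40, 29]]
`ans = elements[1][2]` → ans = 29
So ans = 29

Answer: 29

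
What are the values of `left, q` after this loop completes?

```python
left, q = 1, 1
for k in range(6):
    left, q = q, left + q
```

Fibonacci: after 6 iterations
`left, q` takes the values: (1, 1) → (1, 2) → (2, 3) → (3, 5) → (5, 8) → (8, 13) → (13, 21)

Answer: 13, 21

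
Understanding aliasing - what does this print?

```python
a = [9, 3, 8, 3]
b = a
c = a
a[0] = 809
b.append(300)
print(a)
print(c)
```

Key concept: multiple aliases.
Step by step:
`a = [9, 3, 8, 3]` → a = [9, 3, 8, 3]
`b = a` → b = [9, 3, 8, 3] (same object as a)
`c = a` → c = [9, 3, 8, 3] (same object as a, b)
`a[0] = 809` → a = [809, 3, 8, 3] (same object as b, c); b = [809, 3, 8, 3] (same object as a, c); c = [809, 3, 8, 3] (same object as a, b)
`b.append(300)` → a = [809, 3, 8, 3, 300] (same object as b, c); b = [809, 3, 8, 3, 300] (same object as a, c); c = [809, 3, 8, 3, 300] (same object as a, b)
`print(a)` → prints [809, 3, 8, 3, 300]
`print(c)` → prints [809, 3, 8, 3, 300]

Answer:
[809, 3, 8, 3, 300]
[809, 3, 8, 3, 300]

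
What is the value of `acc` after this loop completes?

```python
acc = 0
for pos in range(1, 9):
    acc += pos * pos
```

Sum of squares 1² to 8² = 204
`acc` takes the values: 0 → 1 → 5 → 14 → 30 → 55 → 91 → 140 → 204

Answer: 204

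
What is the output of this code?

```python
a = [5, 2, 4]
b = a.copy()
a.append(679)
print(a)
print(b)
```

Key concept: list.copy() creates independent copy.
Step by step:
`a = [5, 2, 4]` → a = [5, 2, 4]
`b = a.copy()` → b = [5, 2, 4]
`a.append(679)` → a = [5, 2, 4, 679]
`print(a)` → prints [5, 2, 4, 679]
`print(b)` → prints [5, 2, 4]

Answer:
[5, 2, 4, 679]
[5, 2, 4]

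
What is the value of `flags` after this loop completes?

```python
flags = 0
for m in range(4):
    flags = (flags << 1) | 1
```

Build 4 consecutive 1-bits: 0b1111
`flags` takes the values: 0 → 1 → 3 → 7 → 15

Answer: 15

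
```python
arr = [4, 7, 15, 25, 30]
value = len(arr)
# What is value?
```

Trace:
`arr = [4, 7, 15, 25, 30]` → arr = [4, 7, 15, 25, 30]
`value = len(arr)` → value = 5
So value = 5

Answer: 5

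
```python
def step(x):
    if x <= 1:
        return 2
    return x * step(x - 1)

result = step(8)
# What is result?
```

step(8) = 8 * 7 * 6 * 5 * 4 * 3 * 2 * 2 = 80640

Answer: 80640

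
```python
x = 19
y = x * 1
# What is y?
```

Trace:
`x = 19` → x = 19
`y = x * 1` → y = 19
So y = 19

Answer: 19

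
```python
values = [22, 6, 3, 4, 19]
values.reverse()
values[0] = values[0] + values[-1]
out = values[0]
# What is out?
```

Trace:
`values = [22, 6, 3, 4, 19]` → values = [22, 6, 3, 4, 19]
`values.reverse()` → values = [19, 4, 3, 6, 22]
`values[0] = values[0] + values[-1]` → values = [41, 4, 3, 6, 22]
`out = values[0]` → out = 41
So out = 41

Answer: 41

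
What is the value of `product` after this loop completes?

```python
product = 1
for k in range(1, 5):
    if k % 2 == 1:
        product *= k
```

Product of odd numbers 1 to 4
`product` takes the values: 1 → 3

Answer: 3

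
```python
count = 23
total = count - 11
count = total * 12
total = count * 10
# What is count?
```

Trace:
`count = 23` → count = 23
`total = count - 11` → total = 12
`count = total * 12` → count = 144
`total = count * 10` → total = 1440
So count = 144

Answer: 144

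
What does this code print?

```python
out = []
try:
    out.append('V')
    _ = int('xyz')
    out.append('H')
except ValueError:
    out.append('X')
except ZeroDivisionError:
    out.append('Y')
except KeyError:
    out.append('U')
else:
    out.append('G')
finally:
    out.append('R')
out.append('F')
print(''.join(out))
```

Execution trace: 'V' (try body) → 'X' (except ValueError) → 'R' (finally) → 'F' (after the try/except). Output: VXRF

Answer: VXRF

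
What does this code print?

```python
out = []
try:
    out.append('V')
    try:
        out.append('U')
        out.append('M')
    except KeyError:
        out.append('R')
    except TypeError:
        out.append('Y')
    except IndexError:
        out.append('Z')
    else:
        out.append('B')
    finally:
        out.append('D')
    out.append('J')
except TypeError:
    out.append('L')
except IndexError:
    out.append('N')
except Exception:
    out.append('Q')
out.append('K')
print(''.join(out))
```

Execution trace: 'V' (try body) → 'U' (inner try body) → 'M' (inner try body, no exception) → 'B' (inner else) → 'D' (inner finally) → 'J' (try body, no exception) → 'K' (after the try/except). Output: VUMBDJK

Answer: VUMBDJK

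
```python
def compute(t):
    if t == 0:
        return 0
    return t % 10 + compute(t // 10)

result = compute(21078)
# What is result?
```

Sum of digits of 21078: 8 + 7 + 0 + 1 + 2 = 18

Answer: 18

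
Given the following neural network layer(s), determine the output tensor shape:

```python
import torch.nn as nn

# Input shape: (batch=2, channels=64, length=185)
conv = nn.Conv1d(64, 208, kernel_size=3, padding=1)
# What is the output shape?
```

Input: (2, 64, 185) -> Output: (2, 208, 185)

Answer: (2, 208, 185)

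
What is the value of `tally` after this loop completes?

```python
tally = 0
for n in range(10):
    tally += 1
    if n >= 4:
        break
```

Loop breaks when n reaches 4, tally is 5
`tally` takes the values: 0 → 1 → 2 → 3 → 4 → 5

Answer: 5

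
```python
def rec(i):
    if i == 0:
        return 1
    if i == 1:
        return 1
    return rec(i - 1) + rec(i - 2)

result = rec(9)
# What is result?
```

Build up from base cases: rec(0)=1, rec(1)=1, rec(2)=2, rec(3)=3, rec(4)=5, rec(5)=8, rec(6)=13, ..., rec(9)=55

Answer: 55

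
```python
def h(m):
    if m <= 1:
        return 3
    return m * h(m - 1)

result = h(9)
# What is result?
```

h(9) = 9 * 8 * 7 * 6 * 5 * 4 * 3 * 2 * 3 = 1088640

Answer: 1088640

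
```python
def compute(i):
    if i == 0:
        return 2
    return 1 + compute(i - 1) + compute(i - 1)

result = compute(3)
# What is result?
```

compute(i) = 1 + 2·compute(i-1), compute(0)=2. Closed form: (2+1)·2^3 - 1 = 23.

Answer: 23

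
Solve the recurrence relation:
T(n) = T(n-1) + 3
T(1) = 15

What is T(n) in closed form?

Unrolling: T(n) = T(1) + 3·(n-1) = 15 + 3(n-1) = 3n + 12.

Answer: T(n) = 3n + 12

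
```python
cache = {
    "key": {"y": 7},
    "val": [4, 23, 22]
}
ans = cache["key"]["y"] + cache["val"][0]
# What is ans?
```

Trace:
`cache = { ...` → cache = {'key': {'y': 7}, 'val': [4, 23, 22]}
`ans = cache["key"]["y"] + cache["val"][0]` → ans = 11
So ans = 11

Answer: 11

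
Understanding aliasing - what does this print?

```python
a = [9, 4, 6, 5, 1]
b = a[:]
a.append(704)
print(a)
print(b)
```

Key concept: slice [:] creates copy.
Step by step:
`a = [9, 4, 6, 5, 1]` → a = [9, 4, 6, 5, 1]
`b = a[:]` → b = [9, 4, 6, 5, 1]
`a.append(704)` → a = [9, 4, 6, 5, 1, 704]
`print(a)` → prints [9, 4, 6, 5, 1, 704]
`print(b)` → prints [9, 4, 6, 5, 1]

Answer:
[9, 4, 6, 5, 1, 704]
[9, 4, 6, 5, 1]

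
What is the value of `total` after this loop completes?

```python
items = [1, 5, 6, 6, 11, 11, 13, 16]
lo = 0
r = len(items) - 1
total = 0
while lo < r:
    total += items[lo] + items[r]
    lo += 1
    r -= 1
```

Sum of pairs from ends
`total` takes the values: 0 → 17 → 35 → 52 → 69

Answer: 69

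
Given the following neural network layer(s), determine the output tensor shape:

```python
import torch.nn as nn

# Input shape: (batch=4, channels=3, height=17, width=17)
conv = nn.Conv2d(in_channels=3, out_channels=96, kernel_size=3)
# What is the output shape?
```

Input: (4, 3, 17, 17) -> Output: (4, 96, 15, 15)

Answer: (4, 96, 15, 15)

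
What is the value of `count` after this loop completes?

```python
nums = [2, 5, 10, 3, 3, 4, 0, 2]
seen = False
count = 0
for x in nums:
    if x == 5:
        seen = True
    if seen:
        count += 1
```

Count elements after first 5 in [2, 5, 10, 3, 3, 4, 0, 2]
`count` takes the values: 0 → 1 → 2 → 3 → 4 → 5 → 6 → 7

Answer: 7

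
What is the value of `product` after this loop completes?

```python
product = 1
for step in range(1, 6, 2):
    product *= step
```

Product of 1, 3, 5, ... up to 5
`product` takes the values: 1 → 3 → 15

Answer: 15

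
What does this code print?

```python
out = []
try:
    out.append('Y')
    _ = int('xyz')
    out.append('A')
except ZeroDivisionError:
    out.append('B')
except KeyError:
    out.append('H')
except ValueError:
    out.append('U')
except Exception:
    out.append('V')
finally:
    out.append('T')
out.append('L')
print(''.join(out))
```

Execution trace: 'Y' (try body) → 'U' (except ValueError) → 'T' (finally) → 'L' (after the try/except). Output: YUTL

Answer: YUTL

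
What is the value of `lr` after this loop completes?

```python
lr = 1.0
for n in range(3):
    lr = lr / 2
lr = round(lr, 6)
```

Halving LR 3 times: 1 / 2^3
`lr` takes the values: 1.0 → 0.5 → 0.25 → 0.125

Answer: 0.125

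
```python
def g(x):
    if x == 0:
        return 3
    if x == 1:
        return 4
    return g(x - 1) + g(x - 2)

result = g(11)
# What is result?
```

Build up from base cases: g(0)=3, g(1)=4, g(2)=7, g(3)=11, g(4)=18, g(5)=29, g(6)=47, ..., g(11)=521

Answer: 521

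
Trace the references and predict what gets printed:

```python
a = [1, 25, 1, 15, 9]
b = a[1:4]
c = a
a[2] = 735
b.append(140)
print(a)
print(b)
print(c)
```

Key concept: slice vs alias.
Step by step:
`a = [1, 25, 1, 15, 9]` → a = [1, 25, 1, 15, 9]
`b = a[1:4]` → b = [25, 1, 15]
`c = a` → c = [1, 25, 1, 15, 9] (same object as a)
`a[2] = 735` → a = [1, 25, 735, 15, 9] (same object as c); c = [1, 25, 735, 15, 9] (same object as a)
`b.append(140)` → b = [25, 1, 15, 140]
`print(a)` → prints [1, 25, 735, 15, 9]
`print(b)` → prints [25, 1, 15, 140]
`print(c)` → prints [1, 25, 735, 15, 9]

Answer:
[1, 25, 735, 15, 9]
[25, 1, 15, 140]
[1, 25, 735, 15, 9]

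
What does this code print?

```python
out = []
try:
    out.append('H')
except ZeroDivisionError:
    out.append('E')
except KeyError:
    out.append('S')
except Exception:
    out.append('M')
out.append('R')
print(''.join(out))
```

Execution trace: 'H' (try body, no exception) → 'R' (after the try/except). Output: HR

Answer: HR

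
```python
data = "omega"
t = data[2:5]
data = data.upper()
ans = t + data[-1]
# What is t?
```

Trace:
`data = "omega"` → data = 'omega'
`t = data[2:5]` → t = 'ega'
`data = data.upper()` → data = 'OMEGA'
`ans = t + data[-1]` → ans = 'egaA'
So t = 'ega'

Answer: 'ega'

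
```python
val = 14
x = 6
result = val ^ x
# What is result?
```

Trace:
`val = 14` → val = 14
`x = 6` → x = 6
`result = val ^ x` → result = 8
So result = 8

Answer: 8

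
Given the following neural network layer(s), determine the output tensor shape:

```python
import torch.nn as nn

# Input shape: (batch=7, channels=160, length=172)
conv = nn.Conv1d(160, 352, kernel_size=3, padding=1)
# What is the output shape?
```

Input: (7, 160, 172) -> Output: (7, 352, 172)

Answer: (7, 352, 172)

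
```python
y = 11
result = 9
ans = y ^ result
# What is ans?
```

Trace:
`y = 11` → y = 11
`result = 9` → result = 9
`ans = y ^ result` → ans = 2
So ans = 2

Answer: 2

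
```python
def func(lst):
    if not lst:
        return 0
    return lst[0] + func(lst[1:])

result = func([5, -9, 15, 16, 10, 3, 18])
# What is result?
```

5 + (-9) + 15 + 16 + 10 + 3 + 18 + 0 = 58

Answer: 58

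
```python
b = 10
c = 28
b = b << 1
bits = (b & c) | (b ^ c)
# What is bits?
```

Trace:
`b = 10` → b = 10
`c = 28` → c = 28
`b = b << 1` → b = 20
`bits = (b & c) | (b ^ c)` → bits = 28
So bits = 28

Answer: 28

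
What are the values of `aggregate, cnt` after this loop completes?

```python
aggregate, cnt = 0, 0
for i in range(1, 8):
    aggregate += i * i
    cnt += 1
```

Sum of squares and count
`aggregate, cnt` takes the values: (0, 0) → (1, 0) → (1, 1) → (5, 1) → (5, 2) → (14, 2) → (14, 3) → (30, 3) → (30, 4) → (55, 4) → (55, 5) → (91, 5) → (91, 6) → (140, 6) → (140, 7)

Answer: 140, 7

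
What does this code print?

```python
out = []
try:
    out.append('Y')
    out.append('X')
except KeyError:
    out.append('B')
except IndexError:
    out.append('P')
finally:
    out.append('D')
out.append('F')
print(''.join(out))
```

Execution trace: 'Y' (try body) → 'X' (try body, no exception) → 'D' (finally) → 'F' (after the try/except). Output: YXDF

Answer: YXDF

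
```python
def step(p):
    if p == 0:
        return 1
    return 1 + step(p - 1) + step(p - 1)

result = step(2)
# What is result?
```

step(p) = 1 + 2·step(p-1), step(0)=1. Closed form: (1+1)·2^2 - 1 = 7.

Answer: 7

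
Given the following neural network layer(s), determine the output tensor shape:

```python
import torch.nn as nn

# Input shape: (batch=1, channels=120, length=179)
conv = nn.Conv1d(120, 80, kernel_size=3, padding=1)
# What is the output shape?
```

Input: (1, 120, 179) -> Output: (1, 80, 179)

Answer: (1, 80, 179)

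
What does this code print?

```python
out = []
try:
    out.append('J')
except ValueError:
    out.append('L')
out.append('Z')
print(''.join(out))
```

Execution trace: 'J' (try body, no exception) → 'Z' (after the try/except). Output: JZ

Answer: JZ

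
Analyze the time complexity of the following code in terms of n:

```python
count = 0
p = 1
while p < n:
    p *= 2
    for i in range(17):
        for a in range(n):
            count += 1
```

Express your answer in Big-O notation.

Each loop level contributes: log n × 1 × n. Multiplying the contributions gives O(n log n).

Answer: O(n log n)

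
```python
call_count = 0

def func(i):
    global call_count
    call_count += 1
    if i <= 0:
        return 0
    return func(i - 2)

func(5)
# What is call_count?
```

Linear recursion stepping by 2: 4 calls from i=5 down to ≤0.

Answer: 4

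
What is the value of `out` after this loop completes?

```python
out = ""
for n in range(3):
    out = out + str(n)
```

Concatenate digits 0 to 2
`out` takes the values: "" → "0" → "01" → "012"

Answer: "012"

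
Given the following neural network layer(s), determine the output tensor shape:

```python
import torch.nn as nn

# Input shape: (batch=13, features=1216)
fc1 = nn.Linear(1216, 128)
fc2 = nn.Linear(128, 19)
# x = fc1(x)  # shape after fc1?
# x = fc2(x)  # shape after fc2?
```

Input: (13, 1216) -> after fc1: (13, 128) -> Output: (13, 19)

Answer: (13, 19)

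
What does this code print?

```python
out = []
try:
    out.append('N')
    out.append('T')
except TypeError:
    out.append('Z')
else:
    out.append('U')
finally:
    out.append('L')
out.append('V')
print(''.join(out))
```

Execution trace: 'N' (try body) → 'T' (try body, no exception) → 'U' (else) → 'L' (finally) → 'V' (after the try/except). Output: NTULV

Answer: NTULV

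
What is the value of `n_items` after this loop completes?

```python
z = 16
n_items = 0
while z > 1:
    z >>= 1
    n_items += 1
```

Count right shifts until 1
`n_items` takes the values: 0 → 1 → 2 → 3 → 4

Answer: 4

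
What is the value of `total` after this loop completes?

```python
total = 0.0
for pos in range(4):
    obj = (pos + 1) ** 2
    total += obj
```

Sum of squared losses 1² + 2² + ... + 4²
`total` takes the values: 0.0 → 1.0 → 5.0 → 14.0 → 30.0

Answer: 30.0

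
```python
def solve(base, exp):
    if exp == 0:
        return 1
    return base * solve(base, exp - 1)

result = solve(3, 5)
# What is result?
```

solve(3, 5) = 3 * 3 * 3 * 3 * 3 = 243

Answer: 243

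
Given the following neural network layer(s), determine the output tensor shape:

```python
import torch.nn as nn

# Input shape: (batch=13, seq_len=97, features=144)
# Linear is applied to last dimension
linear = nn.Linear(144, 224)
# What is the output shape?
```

Input: (13, 97, 144) -> Output: (13, 97, 224)

Answer: (13, 97, 224)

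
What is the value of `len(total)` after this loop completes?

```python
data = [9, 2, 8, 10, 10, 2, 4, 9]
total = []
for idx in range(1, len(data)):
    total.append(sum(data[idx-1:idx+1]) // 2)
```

Number of 2-element averages
`total` takes the values: [] → [5] → [5, 5] → [5, 5, 9] → [5, 5, 9, 10] → [5, 5, 9, 10, 6] → [5, 5, 9, 10, 6, 3] → [5, 5, 9, 10, 6, 3, 6]
So `len(total)` = 7

Answer: 7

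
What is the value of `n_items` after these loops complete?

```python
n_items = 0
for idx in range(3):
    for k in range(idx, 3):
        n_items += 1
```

Upper triangle: 3 + 2 + ... + 1
`n_items` takes the values: 0 → 1 → 2 → 3 → 4 → 5 → 6

Answer: 6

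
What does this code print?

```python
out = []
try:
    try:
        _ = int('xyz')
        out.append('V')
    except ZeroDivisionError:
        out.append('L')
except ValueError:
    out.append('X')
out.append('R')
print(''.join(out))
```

Execution trace: 'X' (outer except ValueError) → 'R' (after the try/except). Output: XR

Answer: XR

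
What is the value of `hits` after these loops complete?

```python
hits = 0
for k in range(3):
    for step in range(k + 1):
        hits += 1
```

Triangle: 1 + 2 + ... + 3
`hits` takes the values: 0 → 1 → 2 → 3 → 4 → 5 → 6

Answer: 6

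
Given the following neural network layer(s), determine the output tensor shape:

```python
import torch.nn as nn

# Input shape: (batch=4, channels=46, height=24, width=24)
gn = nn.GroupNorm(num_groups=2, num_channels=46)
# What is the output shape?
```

Input: (4, 46, 24, 24) -> Output: (4, 46, 24, 24)

Answer: (4, 46, 24, 24)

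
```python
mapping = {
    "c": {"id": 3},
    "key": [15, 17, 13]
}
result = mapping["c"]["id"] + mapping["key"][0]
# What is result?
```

Trace:
`mapping = { ...` → mapping = {'c': {'id': 3}, 'key': [15, 17, 13]}
`result = mapping["c"]["id"] + mapping["key"][0]` → result = 18
So result = 18

Answer: 18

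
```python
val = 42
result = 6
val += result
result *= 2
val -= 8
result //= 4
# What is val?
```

Trace:
`val = 42` → val = 42
`result = 6` → result = 6
`val += result` → val = 48
`result *= 2` → result = 12
`val -= 8` → val = 40
`result //= 4` → result = 3
So val = 40

Answer: 40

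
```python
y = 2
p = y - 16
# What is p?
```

Trace:
`y = 2` → y = 2
`p = y - 16` → p = -14
So p = -14

Answer: -14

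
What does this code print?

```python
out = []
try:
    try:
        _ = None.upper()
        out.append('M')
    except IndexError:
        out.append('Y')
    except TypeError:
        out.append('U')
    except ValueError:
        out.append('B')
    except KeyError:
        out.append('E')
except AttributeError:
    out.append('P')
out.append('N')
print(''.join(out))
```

Execution trace: 'P' (outer except AttributeError) → 'N' (after the try/except). Output: PN

Answer: PN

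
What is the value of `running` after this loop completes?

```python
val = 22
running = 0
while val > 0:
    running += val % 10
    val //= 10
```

Sum digits of 22
`running` takes the values: 0 → 2 → 4

Answer: 4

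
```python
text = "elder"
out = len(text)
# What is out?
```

Trace:
`text = "elder"` → text = 'elder'
`out = len(text)` → out = 5
So out = 5

Answer: 5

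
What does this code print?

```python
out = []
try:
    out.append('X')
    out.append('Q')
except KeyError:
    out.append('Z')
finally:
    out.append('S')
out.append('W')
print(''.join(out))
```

Execution trace: 'X' (try body) → 'Q' (try body, no exception) → 'S' (finally) → 'W' (after the try/except). Output: XQSW

Answer: XQSW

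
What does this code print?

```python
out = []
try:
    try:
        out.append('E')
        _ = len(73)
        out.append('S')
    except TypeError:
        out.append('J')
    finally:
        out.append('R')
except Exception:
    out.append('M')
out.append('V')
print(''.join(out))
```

Execution trace: 'E' (inner try body) → 'J' (inner except TypeError) → 'R' (inner finally) → 'V' (after the try/except). Output: EJRV

Answer: EJRV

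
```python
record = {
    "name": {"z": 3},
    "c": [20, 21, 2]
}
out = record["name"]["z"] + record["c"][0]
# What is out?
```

Trace:
`record = { ...` → record = {'name': {'z': 3}, 'c': [20, 21, 2]}
`out = record["name"]["z"] + record["c"][0]` → out = 23
So out = 23

Answer: 23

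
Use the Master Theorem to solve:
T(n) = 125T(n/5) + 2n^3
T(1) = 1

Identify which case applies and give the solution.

a=125, b=5, f(n)=2n^3. log_5(125) = 3. Since c=3 = 3, Case 2 applies: T(n) = Θ(n^log_b(a) · log n) = O(n^3 log n).

Answer: O(n^3 log n) - Case 2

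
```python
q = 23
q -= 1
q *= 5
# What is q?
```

Trace:
`q = 23` → q = 23
`q -= 1` → q = 22
`q *= 5` → q = 110
So q = 110

Answer: 110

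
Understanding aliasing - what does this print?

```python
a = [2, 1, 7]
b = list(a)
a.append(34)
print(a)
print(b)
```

Key concept: list() constructor creates copy.
Step by step:
`a = [2, 1, 7]` → a = [2, 1, 7]
`b = list(a)` → b = [2, 1, 7]
`a.append(34)` → a = [2, 1, 7, 34]
`print(a)` → prints [2, 1, 7, 34]
`print(b)` → prints [2, 1, 7]

Answer:
[2, 1, 7, 34]
[2, 1, 7]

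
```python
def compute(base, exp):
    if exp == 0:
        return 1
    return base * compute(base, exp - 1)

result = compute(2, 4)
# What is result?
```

compute(2, 4) = 2 * 2 * 2 * 2 = 16

Answer: 16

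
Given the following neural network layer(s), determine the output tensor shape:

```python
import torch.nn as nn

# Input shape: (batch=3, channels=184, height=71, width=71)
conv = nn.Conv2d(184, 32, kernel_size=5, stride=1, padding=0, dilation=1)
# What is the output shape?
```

Input: (3, 184, 71, 71) -> Output: (3, 32, 67, 67)

Answer: (3, 32, 67, 67)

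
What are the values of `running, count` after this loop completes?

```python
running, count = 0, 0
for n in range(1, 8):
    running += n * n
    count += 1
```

Sum of squares and count
`running, count` takes the values: (0, 0) → (1, 0) → (1, 1) → (5, 1) → (5, 2) → (14, 2) → (14, 3) → (30, 3) → (30, 4) → (55, 4) → (55, 5) → (91, 5) → (91, 6) → (140, 6) → (140, 7)

Answer: 140, 7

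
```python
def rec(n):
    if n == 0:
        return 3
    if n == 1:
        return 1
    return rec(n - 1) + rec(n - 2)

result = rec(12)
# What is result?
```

Build up from base cases: rec(0)=3, rec(1)=1, rec(2)=4, rec(3)=5, rec(4)=9, rec(5)=14, rec(6)=23, ..., rec(12)=411

Answer: 411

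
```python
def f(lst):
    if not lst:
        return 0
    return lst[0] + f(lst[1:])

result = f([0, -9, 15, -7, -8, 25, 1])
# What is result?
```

0 + (-9) + 15 + (-7) + (-8) + 25 + 1 + 0 = 17

Answer: 17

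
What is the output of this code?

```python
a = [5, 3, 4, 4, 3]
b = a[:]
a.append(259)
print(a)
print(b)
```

Key concept: slice [:] creates copy.
Step by step:
`a = [5, 3, 4, 4, 3]` → a = [5, 3, 4, 4, 3]
`b = a[:]` → b = [5, 3, 4, 4, 3]
`a.append(259)` → a = [5, 3, 4, 4, 3, 259]
`print(a)` → prints [5, 3, 4, 4, 3, 259]
`print(b)` → prints [5, 3, 4, 4, 3]

Answer:
[5, 3, 4, 4, 3, 259]
[5, 3, 4, 4, 3]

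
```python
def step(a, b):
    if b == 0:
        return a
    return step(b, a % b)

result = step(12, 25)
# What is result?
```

step(12, 25) -> step(25, 12) -> step(12, 1) -> step(1, 0) -> 1

Answer: 1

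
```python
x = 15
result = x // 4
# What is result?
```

Trace:
`x = 15` → x = 15
`result = x // 4` → result = 3
So result = 3

Answer: 3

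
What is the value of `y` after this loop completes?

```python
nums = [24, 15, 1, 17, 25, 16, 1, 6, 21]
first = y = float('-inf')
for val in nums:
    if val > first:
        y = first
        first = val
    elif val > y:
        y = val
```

Second largest (with repeats) in [24, 15, 1, 17, 25, 16, 1, 6, 21]
`y` takes the values: -inf → 15 → 17 → 24

Answer: 24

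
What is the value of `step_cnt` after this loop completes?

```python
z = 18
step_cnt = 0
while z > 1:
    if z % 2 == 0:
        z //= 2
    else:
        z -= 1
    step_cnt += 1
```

Steps to reduce 18 to 1
`step_cnt` takes the values: 0 → 1 → 2 → 3 → 4 → 5

Answer: 5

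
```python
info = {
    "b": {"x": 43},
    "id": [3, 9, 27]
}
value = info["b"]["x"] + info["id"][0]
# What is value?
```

Trace:
`info = { ...` → info = {'b': {'x': 43}, 'id': [3, 9, 27]}
`value = info["b"]["x"] + info["id"][0]` → value = 46
So value = 46

Answer: 46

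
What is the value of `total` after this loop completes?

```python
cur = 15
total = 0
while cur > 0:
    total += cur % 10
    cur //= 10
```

Sum digits of 15
`total` takes the values: 0 → 5 → 6

Answer: 6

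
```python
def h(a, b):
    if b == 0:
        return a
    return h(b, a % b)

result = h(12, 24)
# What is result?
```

h(12, 24) -> h(24, 12) -> h(12, 0) -> 12

Answer: 12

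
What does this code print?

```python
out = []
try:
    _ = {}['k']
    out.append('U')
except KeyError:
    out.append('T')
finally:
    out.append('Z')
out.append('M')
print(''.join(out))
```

Execution trace: 'T' (except KeyError) → 'Z' (finally) → 'M' (after the try/except). Output: TZM

Answer: TZM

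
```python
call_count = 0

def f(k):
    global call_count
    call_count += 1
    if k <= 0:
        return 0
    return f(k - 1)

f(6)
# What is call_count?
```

Linear recursion stepping by 1: 7 calls from k=6 down to ≤0.

Answer: 7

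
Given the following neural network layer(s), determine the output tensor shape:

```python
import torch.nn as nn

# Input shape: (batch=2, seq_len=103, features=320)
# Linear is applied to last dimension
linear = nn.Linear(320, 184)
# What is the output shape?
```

Input: (2, 103, 320) -> Output: (2, 103, 184)

Answer: (2, 103, 184)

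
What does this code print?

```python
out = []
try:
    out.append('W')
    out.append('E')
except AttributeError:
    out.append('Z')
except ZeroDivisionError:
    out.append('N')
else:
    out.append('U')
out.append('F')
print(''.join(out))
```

Execution trace: 'W' (try body) → 'E' (try body, no exception) → 'U' (else) → 'F' (after the try/except). Output: WEUF

Answer: WEUF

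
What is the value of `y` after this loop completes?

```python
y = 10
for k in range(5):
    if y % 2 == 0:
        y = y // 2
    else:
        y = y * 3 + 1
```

Collatz-style transformation from 10
`y` takes the values: 10 → 5 → 16 → 8 → 4 → 2

Answer: 2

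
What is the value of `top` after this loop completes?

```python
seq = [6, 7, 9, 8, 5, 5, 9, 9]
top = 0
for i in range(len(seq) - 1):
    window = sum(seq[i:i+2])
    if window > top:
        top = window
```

Max sum of 2-element window in [6, 7, 9, 8, 5, 5, 9, 9]
`top` takes the values: 0 → 13 → 16 → 17 → 18

Answer: 18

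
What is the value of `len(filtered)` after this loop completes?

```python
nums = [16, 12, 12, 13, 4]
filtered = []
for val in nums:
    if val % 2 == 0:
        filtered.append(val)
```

Count even numbers in [16, 12, 12, 13, 4]
`filtered` takes the values: [] → [16] → [16, 12] → [16, 12, 12] → [16, 12, 12, 4]
So `len(filtered)` = 4

Answer: 4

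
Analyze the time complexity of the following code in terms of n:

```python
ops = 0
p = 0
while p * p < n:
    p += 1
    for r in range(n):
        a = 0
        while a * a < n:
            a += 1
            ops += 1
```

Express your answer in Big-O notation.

Each loop level contributes: √n × n × √n. Multiplying the contributions gives O(n^2).

Answer: O(n^2)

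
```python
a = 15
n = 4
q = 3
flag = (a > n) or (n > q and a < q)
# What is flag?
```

Trace:
`a = 15` → a = 15
`n = 4` → n = 4
`q = 3` → q = 3
`flag = (a > n) or (n > q and a < q)` → flag = True
So flag = True

Answer: True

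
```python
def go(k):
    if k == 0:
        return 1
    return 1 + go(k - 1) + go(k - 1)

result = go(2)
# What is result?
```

go(k) = 1 + 2·go(k-1), go(0)=1. Closed form: (1+1)·2^2 - 1 = 7.

Answer: 7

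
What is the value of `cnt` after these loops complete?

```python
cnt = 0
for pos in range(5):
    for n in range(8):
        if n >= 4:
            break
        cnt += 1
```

Inner breaks at 4, outer runs 5 times
`cnt` takes the values: 0 → 1 → 2 → 3 → 4 → 5 → 6 → 7 → 8 → 9 → 10 → 11 → 12 → 13 → 14 → 15 → 16 → 17 → 18 → 19 → 20

Answer: 20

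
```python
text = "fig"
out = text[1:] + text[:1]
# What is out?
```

Trace:
`text = "fig"` → text = 'fig'
`out = text[1:] + text[:1]` → out = 'igf'
So out = 'igf'

Answer: 'igf'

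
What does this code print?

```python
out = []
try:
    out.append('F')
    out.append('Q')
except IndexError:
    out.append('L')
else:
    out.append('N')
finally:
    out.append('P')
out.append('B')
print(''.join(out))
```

Execution trace: 'F' (try body) → 'Q' (try body, no exception) → 'N' (else) → 'P' (finally) → 'B' (after the try/except). Output: FQNPB

Answer: FQNPB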